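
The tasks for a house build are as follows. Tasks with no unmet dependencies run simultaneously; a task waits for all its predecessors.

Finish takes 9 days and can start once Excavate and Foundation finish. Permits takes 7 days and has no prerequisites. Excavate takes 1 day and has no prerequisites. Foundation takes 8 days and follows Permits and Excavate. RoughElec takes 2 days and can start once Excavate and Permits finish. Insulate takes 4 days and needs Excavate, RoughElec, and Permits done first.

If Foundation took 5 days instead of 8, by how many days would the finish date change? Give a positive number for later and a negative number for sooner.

Baseline: Permits→Foundation→Finish = 7+8+9 = 24 → 24 days.
Since Foundation is critical, the -3 change carries straight to that chain (now 21 days).
No other chain overtakes it, so the finish is 21 days.
Change in finish: 21 − 24 = -3 days.

-3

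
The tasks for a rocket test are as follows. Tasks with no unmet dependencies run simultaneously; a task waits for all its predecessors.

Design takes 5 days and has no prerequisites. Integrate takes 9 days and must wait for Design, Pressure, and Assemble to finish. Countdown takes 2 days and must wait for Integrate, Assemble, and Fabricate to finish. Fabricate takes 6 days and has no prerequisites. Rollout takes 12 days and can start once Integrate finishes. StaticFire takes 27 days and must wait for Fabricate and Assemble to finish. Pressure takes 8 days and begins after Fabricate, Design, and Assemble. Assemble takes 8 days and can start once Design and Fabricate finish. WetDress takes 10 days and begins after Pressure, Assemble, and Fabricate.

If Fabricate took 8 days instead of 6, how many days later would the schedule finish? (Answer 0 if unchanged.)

2

As given, the longest chain is Fabricate→Assemble→Pressure→Integrate→Rollout = 6+8+8+9+12 = 43, so the finish is 43 days.
Fabricate lies on that path, so at 8 days the path becomes 45 days.
The critical path is still Fabricate→Assemble→Pressure→Integrate→Rollout; finish is now 45 days.
Change in finish: 45 − 43 = +2 days.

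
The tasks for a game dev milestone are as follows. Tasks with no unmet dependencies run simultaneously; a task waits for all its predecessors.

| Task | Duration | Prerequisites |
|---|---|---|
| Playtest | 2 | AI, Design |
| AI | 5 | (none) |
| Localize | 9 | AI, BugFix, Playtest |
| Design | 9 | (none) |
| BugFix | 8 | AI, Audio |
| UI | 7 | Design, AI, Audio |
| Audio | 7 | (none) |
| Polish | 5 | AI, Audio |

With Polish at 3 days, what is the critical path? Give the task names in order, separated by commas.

Actual critical path: Audio→BugFix→Localize = 7+8+9 = 24 ⇒ 24 days.
Polish has 12 days of float (longest path through it is 12).
That remains the longest chain; total 24 days.

Audio, BugFix, Localize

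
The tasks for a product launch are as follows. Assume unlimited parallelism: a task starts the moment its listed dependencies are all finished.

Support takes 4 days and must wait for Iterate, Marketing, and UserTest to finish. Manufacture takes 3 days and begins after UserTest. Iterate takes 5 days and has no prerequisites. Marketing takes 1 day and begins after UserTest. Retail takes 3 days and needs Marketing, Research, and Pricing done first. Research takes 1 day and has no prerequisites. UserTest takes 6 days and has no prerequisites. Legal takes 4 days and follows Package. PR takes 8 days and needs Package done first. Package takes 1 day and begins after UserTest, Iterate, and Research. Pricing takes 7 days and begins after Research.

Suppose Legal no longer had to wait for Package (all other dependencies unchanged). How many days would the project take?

Before: longest chain UserTest→Package→PR = 6+1+8 = 15, finish 15.
Without Package→Legal, Legal's earliest start moves from 7 to 0.
After: UserTest→Package→PR = 6+1+8 = 15 → 15 days.

15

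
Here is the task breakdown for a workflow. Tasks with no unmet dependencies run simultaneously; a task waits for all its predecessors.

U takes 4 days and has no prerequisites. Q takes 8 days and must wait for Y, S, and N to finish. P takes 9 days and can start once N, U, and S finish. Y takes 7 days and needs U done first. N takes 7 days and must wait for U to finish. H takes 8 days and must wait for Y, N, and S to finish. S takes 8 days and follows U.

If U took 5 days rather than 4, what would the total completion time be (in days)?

Actual critical path: U→S→P = 4+8+9 = 21 ⇒ 21 days.
U lies on that path, so at 5 days the path becomes 22 days.
That remains the longest chain; total 22 days.

22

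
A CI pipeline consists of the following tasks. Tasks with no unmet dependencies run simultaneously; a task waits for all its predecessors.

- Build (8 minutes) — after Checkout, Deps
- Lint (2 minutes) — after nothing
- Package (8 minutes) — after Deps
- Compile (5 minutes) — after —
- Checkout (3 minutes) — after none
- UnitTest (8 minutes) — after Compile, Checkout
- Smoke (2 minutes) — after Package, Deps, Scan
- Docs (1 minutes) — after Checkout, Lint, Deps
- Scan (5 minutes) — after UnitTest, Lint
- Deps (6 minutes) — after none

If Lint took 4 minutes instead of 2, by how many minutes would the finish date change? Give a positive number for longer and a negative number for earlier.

0

Critical path before the change: Compile→UnitTest→Scan→Smoke = 5+8+5+2 = 20 giving 20 minutes.
Lint has 11 minutes of float (longest path through it is 9).
The critical path is still Compile→UnitTest→Scan→Smoke; finish is now 20 minutes.
Change in finish: 20 − 20 = +0 minutes.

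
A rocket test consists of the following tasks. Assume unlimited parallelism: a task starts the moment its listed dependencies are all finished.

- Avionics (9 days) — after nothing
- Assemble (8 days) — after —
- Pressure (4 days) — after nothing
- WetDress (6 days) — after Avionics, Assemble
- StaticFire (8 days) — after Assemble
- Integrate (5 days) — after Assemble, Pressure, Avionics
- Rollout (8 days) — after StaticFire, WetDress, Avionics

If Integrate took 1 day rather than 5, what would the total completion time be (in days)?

As given, the longest chain is Assemble→StaticFire→Rollout = 8+8+8 = 24, so the finish is 24 days.
Integrate is off the critical path — its longest chain is 14 days, giving 10 of slack.
That remains the longest chain; total 24 days.

24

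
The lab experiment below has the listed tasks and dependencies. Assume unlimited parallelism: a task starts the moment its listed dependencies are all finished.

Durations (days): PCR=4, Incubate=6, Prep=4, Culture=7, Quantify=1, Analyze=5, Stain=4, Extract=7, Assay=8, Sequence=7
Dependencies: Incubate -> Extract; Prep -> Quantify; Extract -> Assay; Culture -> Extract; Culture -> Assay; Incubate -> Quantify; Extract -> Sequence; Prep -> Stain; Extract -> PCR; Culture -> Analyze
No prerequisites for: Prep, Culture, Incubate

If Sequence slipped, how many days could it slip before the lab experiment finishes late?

Culture→Extract→Assay = 7+7+8 = 22 sets the makespan at 22 days.
Longest path through Sequence: 21 days (earliest finish 21, latest finish 22).
Float = 22 − 21 = 1.

1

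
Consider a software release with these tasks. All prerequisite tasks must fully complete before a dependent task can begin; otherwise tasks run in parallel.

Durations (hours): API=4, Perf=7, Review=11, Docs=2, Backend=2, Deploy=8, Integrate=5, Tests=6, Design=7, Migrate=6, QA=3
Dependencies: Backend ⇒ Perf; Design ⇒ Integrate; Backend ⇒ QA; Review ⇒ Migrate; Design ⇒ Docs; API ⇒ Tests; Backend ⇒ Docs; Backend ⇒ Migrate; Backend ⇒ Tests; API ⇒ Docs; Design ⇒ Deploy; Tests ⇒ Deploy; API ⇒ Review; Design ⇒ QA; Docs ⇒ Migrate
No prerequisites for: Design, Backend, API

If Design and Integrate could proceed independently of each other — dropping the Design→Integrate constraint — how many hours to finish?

Original critical path: API→Review→Migrate = 4+11+6 = 21 ⇒ 21 hours.
Without Design→Integrate, Integrate's earliest start moves from 7 to 0.
After: API→Review→Migrate = 4+11+6 = 21 → 21 hours.

21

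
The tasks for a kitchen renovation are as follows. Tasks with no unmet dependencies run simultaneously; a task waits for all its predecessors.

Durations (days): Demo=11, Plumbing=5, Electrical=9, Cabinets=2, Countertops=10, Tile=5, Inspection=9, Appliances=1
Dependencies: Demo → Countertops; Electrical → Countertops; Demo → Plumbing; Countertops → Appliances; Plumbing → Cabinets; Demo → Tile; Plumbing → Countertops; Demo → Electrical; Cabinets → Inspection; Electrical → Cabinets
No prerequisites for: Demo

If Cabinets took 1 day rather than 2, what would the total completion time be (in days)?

Actual critical path: Demo→Electrical→Cabinets→Inspection = 11+9+2+9 = 31 ⇒ 31 days.
Cabinets is on the critical path; changing it to 1 makes that path 30 days.
The binding chain switches to Demo→Electrical→Countertops→Appliances = 11+9+10+1 = 31; finish 31 days.

31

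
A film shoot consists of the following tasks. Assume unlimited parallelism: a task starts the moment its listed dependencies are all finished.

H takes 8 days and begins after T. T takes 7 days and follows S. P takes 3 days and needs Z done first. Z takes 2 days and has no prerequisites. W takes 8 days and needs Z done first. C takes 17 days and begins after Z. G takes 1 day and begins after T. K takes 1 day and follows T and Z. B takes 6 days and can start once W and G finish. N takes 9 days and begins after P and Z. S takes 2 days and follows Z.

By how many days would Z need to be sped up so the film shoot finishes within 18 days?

Current finish: 19 days; target: 18.
Z is on every critical path, so each day cut from Z cuts the finish by one (this holds down to a finish of 18).
Need 19 − 18 = 1 day off Z → Z becomes 1 day, finish becomes 18.

1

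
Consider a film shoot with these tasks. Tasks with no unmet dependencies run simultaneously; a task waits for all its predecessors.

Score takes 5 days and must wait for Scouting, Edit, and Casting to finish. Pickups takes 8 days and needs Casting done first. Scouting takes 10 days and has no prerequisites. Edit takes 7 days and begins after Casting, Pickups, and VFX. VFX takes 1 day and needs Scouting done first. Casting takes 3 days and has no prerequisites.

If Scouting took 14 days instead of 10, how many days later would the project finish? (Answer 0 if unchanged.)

4

Critical path before the change: Scouting→VFX→Edit→Score = 10+1+7+5 = 23 giving 23 days.
Scouting lies on that path, so at 14 days the path becomes 27 days.
The critical path is still Scouting→VFX→Edit→Score; finish is now 27 days.
Change in finish: 27 − 23 = +4 days.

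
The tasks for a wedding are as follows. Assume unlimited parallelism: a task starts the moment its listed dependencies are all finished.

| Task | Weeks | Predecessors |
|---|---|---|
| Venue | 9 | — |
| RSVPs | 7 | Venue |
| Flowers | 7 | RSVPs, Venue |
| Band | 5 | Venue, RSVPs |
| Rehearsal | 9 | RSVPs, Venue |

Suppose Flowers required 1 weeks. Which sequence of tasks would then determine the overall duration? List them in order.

Venue, RSVPs, Rehearsal

The binding path is Venue→RSVPs→Rehearsal = 9+7+9 = 25; finish at 25 weeks.
The longest path through Flowers is only 23 weeks, so Flowers has float 2.
That remains the longest chain; total 25 weeks.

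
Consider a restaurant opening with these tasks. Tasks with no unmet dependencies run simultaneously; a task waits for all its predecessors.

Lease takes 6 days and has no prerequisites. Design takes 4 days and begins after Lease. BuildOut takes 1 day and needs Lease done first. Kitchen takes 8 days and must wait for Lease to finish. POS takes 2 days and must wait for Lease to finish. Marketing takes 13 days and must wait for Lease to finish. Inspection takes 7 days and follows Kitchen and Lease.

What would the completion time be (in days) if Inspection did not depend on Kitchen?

19

Original critical path: Lease→Kitchen→Inspection = 6+8+7 = 21 ⇒ 21 days.
Without Kitchen→Inspection, Inspection's earliest start moves from 14 to 6.
The longest chain is now Lease→Marketing = 6+13 = 19, so the restaurant opening takes 19 days.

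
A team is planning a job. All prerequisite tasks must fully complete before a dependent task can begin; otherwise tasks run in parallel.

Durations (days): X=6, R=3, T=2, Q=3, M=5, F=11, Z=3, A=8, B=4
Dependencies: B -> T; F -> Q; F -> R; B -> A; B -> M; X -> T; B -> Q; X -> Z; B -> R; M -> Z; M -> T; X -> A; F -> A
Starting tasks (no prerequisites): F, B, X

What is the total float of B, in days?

Critical path: F→A = 11+8 = 19, so the finish is 19 days.
Longest path through B: 12 days (earliest finish 4, latest finish 11).
Float = 19 − 12 = 7.

7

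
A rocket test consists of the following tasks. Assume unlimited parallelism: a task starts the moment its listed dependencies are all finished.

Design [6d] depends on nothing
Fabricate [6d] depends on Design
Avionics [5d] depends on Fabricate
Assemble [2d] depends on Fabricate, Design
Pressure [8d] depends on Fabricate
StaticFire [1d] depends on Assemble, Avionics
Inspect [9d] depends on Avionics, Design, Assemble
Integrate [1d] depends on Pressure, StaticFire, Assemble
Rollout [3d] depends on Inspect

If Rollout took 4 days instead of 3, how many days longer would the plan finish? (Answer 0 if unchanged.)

As given, the longest chain is Design→Fabricate→Avionics→Inspect→Rollout = 6+6+5+9+3 = 29, so the finish is 29 days.
Since Rollout is critical, the +1 change carries straight to that chain (now 30 days).
That remains the longest chain; total 30 days.
Change in finish: 30 − 29 = +1 days.

1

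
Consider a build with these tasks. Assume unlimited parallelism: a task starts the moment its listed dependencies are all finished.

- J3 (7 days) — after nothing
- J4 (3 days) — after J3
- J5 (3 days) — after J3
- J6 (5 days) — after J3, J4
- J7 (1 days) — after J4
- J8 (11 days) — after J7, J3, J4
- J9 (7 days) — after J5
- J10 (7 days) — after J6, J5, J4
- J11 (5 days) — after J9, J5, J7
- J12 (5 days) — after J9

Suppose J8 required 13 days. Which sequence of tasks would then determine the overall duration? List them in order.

J3, J4, J7, J8

The binding path is J3→J4→J7→J8 = 7+3+1+11 = 22; finish at 22 days.
J8 is on the critical path; changing it to 13 makes that path 24 days.
No other chain overtakes it, so the finish is 24 days.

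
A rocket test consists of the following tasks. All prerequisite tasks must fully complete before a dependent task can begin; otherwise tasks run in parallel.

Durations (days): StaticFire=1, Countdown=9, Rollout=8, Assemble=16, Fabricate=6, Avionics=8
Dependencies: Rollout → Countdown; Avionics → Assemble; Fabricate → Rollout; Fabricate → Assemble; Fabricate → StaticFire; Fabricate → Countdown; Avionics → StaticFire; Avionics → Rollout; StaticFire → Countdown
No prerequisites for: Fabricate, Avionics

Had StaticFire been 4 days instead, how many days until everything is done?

As given, the longest chain is Avionics→Rollout→Countdown = 8+8+9 = 25, so the finish is 25 days.
The longest path through StaticFire is only 18 days, so StaticFire has float 7.
That remains the longest chain; total 25 days.

25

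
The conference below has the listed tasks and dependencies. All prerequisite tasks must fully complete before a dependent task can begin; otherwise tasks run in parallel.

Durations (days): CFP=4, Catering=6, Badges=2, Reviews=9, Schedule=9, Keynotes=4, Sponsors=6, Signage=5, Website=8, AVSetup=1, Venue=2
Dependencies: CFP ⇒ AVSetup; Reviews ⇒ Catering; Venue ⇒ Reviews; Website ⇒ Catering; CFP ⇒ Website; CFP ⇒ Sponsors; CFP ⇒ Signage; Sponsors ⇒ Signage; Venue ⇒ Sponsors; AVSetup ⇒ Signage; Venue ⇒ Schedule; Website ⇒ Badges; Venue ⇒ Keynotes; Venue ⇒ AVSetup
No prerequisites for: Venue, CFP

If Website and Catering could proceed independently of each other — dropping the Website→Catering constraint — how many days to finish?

With the dependency in place, CFP→Website→Catering = 4+8+6 = 18 sets the finish at 18 days.
Without Website→Catering, Catering's earliest start moves from 12 to 11.
After: Venue→Reviews→Catering = 2+9+6 = 17 → 17 days.

17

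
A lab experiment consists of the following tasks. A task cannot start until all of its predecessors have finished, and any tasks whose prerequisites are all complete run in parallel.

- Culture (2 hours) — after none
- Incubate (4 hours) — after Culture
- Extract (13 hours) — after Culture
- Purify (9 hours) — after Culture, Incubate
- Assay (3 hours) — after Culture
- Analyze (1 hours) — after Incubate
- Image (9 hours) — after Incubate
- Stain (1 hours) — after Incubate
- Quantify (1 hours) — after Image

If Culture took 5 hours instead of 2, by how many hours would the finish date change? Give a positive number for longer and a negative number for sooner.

Critical path before the change: Culture→Incubate→Image→Quantify = 2+4+9+1 = 16 giving 16 hours.
Since Culture is critical, the +3 change carries straight to that chain (now 19 hours).
The critical path is still Culture→Incubate→Image→Quantify; finish is now 19 hours.
Change in finish: 19 − 16 = +3 hours.

3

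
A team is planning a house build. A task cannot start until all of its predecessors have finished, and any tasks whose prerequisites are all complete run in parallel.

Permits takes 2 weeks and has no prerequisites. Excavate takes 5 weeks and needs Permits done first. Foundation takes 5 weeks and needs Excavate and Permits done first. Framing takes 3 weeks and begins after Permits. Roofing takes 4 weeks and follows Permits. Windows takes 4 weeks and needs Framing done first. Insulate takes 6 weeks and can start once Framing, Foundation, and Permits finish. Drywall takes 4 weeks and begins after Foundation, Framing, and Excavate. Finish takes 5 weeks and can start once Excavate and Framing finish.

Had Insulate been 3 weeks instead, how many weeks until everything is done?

16

Actual critical path: Permits→Excavate→Foundation→Insulate = 2+5+5+6 = 18 ⇒ 18 weeks.
Insulate lies on that path, so at 3 weeks the path becomes 15 weeks.
The binding chain switches to Permits→Excavate→Foundation→Drywall = 2+5+5+4 = 16; finish 16 weeks.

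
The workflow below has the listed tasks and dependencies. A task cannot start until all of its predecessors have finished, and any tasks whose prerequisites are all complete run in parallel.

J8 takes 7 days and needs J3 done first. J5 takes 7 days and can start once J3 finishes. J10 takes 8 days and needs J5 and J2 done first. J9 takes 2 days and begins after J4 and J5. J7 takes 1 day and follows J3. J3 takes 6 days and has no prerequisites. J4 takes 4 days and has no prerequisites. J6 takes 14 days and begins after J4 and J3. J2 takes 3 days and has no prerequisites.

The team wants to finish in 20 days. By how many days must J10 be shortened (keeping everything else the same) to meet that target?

Current finish: 21 days; target: 20.
J10 is on every critical path, so each day cut from J10 cuts the finish by one (this holds down to a finish of 20).
Need 21 − 20 = 1 day off J10 → J10 becomes 7 days, finish becomes 20.

1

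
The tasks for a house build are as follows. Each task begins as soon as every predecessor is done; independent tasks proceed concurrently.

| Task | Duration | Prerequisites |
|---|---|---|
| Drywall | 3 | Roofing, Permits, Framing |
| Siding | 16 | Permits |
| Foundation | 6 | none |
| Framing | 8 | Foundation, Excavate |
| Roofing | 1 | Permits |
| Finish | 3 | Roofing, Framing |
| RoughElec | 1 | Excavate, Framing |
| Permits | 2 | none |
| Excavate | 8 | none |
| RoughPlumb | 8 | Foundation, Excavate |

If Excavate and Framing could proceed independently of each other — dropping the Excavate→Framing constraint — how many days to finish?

18

With the dependency in place, Excavate→Framing→Drywall = 8+8+3 = 19 sets the finish at 19 days.
Without Excavate→Framing, Framing's earliest start moves from 8 to 6.
The longest chain is now Permits→Siding = 2+16 = 18, so the project takes 18 days.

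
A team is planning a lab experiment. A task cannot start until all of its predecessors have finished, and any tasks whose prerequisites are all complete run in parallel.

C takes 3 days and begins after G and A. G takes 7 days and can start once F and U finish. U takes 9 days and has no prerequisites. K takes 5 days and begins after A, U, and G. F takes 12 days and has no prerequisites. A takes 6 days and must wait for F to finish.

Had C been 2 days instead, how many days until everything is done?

Actual critical path: F→G→K = 12+7+5 = 24 ⇒ 24 days.
C is off the critical path — its longest chain is 22 days, giving 2 of slack.
The critical path is still F→G→K; finish is now 24 days.

24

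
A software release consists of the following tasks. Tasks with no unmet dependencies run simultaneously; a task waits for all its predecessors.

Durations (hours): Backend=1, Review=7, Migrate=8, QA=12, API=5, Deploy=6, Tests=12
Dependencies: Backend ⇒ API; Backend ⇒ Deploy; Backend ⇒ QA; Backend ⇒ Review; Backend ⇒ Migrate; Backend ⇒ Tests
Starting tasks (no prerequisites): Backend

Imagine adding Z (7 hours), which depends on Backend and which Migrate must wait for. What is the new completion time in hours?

16

Originally the project takes 13 hours.
With Z inserted, Migrate now waits for max(Backend, Z).
New critical path: Backend→Z→Migrate = 1+7+8 = 16 ⇒ 16 hours.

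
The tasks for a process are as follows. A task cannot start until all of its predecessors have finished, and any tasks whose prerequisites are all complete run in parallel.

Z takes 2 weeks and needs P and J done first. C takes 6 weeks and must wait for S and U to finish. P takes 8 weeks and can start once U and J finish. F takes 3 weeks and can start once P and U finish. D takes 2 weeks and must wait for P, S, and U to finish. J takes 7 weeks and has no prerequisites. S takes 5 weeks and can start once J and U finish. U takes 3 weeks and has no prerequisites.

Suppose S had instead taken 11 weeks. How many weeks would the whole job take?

Baseline: J→S→C = 7+5+6 = 18 → 18 weeks.
Since S is critical, the +6 change carries straight to that chain (now 24 weeks).
That remains the longest chain; total 24 weeks.

24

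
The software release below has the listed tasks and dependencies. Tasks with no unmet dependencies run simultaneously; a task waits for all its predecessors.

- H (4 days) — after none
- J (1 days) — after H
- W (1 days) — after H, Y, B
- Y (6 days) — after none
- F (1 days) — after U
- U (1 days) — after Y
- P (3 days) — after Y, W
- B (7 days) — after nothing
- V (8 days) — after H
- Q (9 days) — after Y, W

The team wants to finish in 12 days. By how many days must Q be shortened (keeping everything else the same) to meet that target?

Current finish: 17 days; target: 12.
Q is on every critical path, so each day cut from Q cuts the finish by one (this holds down to a finish of 12).
Need 17 − 12 = 5 days off Q → Q becomes 4 days, finish becomes 12.

5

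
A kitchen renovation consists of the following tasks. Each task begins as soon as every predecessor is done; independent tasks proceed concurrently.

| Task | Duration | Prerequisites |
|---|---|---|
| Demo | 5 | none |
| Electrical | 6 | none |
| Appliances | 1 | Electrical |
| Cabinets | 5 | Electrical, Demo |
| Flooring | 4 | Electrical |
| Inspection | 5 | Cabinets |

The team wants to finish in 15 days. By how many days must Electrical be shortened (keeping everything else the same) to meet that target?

Current finish: 16 days; target: 15.
Electrical is on every critical path, so each day cut from Electrical cuts the finish by one (this holds down to a finish of 15).
Need 16 − 15 = 1 day off Electrical → Electrical becomes 5 days, finish becomes 15.

1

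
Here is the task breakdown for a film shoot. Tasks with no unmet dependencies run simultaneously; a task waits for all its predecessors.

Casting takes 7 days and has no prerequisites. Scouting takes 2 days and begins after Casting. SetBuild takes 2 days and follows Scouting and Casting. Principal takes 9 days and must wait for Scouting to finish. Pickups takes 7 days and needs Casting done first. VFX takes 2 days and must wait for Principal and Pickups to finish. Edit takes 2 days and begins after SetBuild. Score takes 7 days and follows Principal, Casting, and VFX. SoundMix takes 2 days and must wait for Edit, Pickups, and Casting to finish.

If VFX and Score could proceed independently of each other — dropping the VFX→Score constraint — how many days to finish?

25

Before: longest chain Casting→Scouting→Principal→VFX→Score = 7+2+9+2+7 = 27, finish 27.
Without VFX→Score, Score's earliest start moves from 20 to 18.
The longest chain is now Casting→Scouting→Principal→Score = 7+2+9+7 = 25, so the plan takes 25 days.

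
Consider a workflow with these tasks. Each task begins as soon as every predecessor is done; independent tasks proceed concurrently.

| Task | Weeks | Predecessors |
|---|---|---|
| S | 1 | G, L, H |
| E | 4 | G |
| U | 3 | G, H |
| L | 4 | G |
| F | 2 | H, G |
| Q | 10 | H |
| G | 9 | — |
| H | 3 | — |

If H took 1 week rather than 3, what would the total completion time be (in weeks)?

14

The binding path is G→L→S = 9+4+1 = 14; finish at 14 weeks.
The longest path through H is only 13 weeks, so H has float 1.
No other chain overtakes it, so the finish is 14 weeks.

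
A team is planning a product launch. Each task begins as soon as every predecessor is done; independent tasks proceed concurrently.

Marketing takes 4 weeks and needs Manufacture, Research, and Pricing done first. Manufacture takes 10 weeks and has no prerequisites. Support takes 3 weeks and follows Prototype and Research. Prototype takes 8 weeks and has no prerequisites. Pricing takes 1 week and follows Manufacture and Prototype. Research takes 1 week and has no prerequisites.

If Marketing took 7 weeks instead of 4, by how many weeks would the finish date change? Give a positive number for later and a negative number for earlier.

Actual critical path: Manufacture→Pricing→Marketing = 10+1+4 = 15 ⇒ 15 weeks.
Since Marketing is critical, the +3 change carries straight to that chain (now 18 weeks).
That remains the longest chain; total 18 weeks.
Change in finish: 18 − 15 = +3 weeks.

3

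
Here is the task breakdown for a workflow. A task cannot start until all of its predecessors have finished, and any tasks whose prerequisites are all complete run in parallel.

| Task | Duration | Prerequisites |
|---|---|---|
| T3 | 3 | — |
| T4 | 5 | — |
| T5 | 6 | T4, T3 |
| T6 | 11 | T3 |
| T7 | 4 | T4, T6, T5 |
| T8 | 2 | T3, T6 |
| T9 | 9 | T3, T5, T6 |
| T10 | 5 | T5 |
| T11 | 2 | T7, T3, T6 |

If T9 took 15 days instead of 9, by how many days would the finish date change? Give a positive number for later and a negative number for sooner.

6

As given, the longest chain is T3→T6→T9 = 3+11+9 = 23, so the finish is 23 days.
Since T9 is critical, the +6 change carries straight to that chain (now 29 days).
The critical path is still T3→T6→T9; finish is now 29 days.
Change in finish: 29 − 23 = +6 days.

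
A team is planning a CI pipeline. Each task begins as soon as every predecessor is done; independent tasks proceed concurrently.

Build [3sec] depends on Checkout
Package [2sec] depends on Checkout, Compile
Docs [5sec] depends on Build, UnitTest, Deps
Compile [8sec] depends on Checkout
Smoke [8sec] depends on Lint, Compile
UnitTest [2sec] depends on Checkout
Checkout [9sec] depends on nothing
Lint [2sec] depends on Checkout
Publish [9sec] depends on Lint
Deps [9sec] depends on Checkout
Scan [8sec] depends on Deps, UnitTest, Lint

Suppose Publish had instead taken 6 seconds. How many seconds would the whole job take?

Baseline: Checkout→Deps→Scan = 9+9+8 = 26 → 26 seconds.
The longest path through Publish is only 20 seconds, so Publish has float 6.
No other chain overtakes it, so the finish is 26 seconds.

26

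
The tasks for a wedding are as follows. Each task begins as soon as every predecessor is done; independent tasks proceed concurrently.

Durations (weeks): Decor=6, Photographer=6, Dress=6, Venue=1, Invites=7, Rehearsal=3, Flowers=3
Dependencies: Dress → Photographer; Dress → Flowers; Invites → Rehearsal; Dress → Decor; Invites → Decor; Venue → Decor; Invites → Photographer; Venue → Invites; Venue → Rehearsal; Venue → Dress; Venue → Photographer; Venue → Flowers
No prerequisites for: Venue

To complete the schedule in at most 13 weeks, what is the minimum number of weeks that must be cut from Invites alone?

Current finish: 14 weeks; target: 13.
Invites is on every critical path, so each week cut from Invites cuts the finish by one (this holds down to a finish of 13).
Need 14 − 13 = 1 week off Invites → Invites becomes 6 weeks, finish becomes 13.

1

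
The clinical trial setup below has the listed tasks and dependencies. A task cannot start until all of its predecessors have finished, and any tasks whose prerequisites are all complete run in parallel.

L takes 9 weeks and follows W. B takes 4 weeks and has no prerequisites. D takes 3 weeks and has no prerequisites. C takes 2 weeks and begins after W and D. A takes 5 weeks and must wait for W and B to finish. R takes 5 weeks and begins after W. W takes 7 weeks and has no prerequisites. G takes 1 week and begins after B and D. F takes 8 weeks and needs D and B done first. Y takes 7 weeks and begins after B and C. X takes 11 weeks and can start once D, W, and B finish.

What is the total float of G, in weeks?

13

W→X = 7+11 = 18 sets the makespan at 18 weeks.
Longest path through G: 5 weeks (earliest finish 5, latest finish 18).
Slack of G = 17 − 4 = 13 weeks.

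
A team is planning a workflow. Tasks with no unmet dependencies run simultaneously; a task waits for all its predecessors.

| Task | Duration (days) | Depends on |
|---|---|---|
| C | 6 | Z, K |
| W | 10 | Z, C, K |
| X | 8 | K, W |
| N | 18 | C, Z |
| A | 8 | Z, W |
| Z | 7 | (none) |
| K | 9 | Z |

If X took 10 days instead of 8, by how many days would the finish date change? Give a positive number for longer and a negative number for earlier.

As given, the longest chain is Z→K→C→W→X = 7+9+6+10+8 = 40, so the finish is 40 days.
X lies on that path, so at 10 days the path becomes 42 days.
That remains the longest chain; total 42 days.
Change in finish: 42 − 40 = +2 days.

2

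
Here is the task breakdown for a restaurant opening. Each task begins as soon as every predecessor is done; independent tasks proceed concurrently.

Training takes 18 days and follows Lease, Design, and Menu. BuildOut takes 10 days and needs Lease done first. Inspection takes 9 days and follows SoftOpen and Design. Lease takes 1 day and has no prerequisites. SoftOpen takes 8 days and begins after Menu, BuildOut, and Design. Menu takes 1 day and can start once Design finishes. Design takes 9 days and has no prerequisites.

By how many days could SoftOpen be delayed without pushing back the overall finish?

The longest chain is Lease→BuildOut→SoftOpen→Inspection = 1+10+8+9 = 28; overall finish 28 days.
Longest path through SoftOpen: 28 days (earliest finish 19, latest finish 19).
Float = 28 − 28 = 0.

0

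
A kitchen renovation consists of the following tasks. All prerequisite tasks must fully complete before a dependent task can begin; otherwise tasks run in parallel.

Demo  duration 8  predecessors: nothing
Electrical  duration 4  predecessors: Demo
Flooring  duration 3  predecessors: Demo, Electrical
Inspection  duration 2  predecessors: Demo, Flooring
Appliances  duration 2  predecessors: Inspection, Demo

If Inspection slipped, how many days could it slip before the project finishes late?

0

The longest chain is Demo→Electrical→Flooring→Inspection→Appliances = 8+4+3+2+2 = 19; overall finish 19 days.
Inspection finishes as early as 17 and must finish by 17.
Slack of Inspection = 15 − 15 = 0 days.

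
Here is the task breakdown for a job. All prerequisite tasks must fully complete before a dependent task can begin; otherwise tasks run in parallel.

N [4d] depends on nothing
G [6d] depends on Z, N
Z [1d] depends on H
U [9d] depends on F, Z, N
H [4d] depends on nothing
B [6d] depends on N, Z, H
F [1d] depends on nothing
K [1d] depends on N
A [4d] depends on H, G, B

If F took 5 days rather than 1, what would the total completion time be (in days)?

Actual critical path: H→Z→G→A = 4+1+6+4 = 15 ⇒ 15 days.
The longest path through F is only 10 days, so F has float 5.
No other chain overtakes it, so the finish is 15 days.

15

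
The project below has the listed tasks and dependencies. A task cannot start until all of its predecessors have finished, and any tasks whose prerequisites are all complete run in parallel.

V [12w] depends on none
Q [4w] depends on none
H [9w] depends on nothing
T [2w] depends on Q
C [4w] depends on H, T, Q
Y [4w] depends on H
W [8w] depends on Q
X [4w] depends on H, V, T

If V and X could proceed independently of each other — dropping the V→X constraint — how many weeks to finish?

13

Original critical path: V→X = 12+4 = 16 ⇒ 16 weeks.
Without V→X, X's earliest start moves from 12 to 9.
New critical path: H→C = 9+4 = 13 ⇒ 13 weeks.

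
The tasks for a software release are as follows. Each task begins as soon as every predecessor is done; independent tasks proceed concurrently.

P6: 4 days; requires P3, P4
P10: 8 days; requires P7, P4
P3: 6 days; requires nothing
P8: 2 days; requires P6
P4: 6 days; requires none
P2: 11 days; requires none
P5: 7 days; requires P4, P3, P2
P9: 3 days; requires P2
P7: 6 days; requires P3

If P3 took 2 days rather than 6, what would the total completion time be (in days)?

Baseline: P3→P7→P10 = 6+6+8 = 20 → 20 days.
P3 lies on that path, so at 2 days the path becomes 16 days.
The binding chain switches to P2→P5 = 11+7 = 18; finish 18 days.

18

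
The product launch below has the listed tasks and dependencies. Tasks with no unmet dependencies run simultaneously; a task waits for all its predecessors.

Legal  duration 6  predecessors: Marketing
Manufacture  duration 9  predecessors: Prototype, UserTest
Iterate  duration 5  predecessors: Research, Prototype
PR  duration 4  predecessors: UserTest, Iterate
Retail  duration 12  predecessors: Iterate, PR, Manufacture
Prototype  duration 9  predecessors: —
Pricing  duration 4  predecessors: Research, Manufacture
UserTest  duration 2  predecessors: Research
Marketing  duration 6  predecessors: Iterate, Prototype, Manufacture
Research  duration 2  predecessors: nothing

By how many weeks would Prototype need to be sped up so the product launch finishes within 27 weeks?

3

Current finish: 30 weeks; target: 27.
Prototype is on every critical path, so each week cut from Prototype cuts the finish by one (this holds down to a finish of 25).
Need 30 − 27 = 3 weeks off Prototype → Prototype becomes 6 weeks, finish becomes 27.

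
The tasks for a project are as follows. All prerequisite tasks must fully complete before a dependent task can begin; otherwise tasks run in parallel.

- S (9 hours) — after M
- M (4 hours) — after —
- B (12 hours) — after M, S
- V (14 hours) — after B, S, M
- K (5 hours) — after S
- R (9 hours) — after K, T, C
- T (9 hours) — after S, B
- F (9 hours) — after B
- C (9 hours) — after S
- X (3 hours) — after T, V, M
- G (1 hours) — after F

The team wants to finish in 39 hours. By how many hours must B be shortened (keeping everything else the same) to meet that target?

4

Current finish: 43 hours; target: 39.
B is on every critical path, so each hour cut from B cuts the finish by one (this holds down to a finish of 32).
Need 43 − 39 = 4 hours off B → B becomes 8 hours, finish becomes 39.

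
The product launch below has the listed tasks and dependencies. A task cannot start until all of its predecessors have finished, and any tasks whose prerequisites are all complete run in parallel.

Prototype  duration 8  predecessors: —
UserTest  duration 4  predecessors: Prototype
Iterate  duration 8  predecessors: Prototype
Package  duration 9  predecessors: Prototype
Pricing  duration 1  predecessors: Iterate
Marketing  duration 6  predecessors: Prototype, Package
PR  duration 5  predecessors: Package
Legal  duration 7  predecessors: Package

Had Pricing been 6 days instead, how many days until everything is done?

Critical path before the change: Prototype→Package→Legal = 8+9+7 = 24 giving 24 days.
The longest path through Pricing is only 17 days, so Pricing has float 7.
The critical path is still Prototype→Package→Legal; finish is now 24 days.

24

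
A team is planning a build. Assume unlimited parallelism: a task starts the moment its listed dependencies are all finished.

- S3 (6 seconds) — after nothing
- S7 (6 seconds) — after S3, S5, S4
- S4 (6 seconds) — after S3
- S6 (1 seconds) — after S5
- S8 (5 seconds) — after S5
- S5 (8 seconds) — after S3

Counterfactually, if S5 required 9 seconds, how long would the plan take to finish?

The binding path is S3→S5→S7 = 6+8+6 = 20; finish at 20 seconds.
Since S5 is critical, the +1 change carries straight to that chain (now 21 seconds).
No other chain overtakes it, so the finish is 21 seconds.

21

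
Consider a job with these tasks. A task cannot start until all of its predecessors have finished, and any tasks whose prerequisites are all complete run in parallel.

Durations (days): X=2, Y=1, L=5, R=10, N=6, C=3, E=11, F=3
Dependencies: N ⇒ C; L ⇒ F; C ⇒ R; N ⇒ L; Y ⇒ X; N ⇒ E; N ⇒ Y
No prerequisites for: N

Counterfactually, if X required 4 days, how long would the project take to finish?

As given, the longest chain is N→C→R = 6+3+10 = 19, so the finish is 19 days.
X has 10 days of float (longest path through it is 9).
That remains the longest chain; total 19 days.

19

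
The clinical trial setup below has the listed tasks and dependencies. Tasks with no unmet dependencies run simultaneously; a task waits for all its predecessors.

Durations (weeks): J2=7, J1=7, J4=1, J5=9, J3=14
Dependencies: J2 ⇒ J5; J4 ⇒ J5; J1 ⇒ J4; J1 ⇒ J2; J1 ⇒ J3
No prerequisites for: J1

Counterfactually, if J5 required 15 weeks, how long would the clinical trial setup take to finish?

As given, the longest chain is J1→J2→J5 = 7+7+9 = 23, so the finish is 23 weeks.
Since J5 is critical, the +6 change carries straight to that chain (now 29 weeks).
That remains the longest chain; total 29 weeks.

29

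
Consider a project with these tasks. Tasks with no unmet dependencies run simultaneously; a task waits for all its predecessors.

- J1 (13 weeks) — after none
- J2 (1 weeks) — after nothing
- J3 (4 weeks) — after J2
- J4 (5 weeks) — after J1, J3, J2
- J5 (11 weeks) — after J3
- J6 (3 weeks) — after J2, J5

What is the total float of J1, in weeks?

1

Critical path: J2→J3→J5→J6 = 1+4+11+3 = 19, so the finish is 19 weeks.
Longest path through J1: 18 weeks (earliest finish 13, latest finish 14).
So J1 can slip 14 − 13 = 1 week.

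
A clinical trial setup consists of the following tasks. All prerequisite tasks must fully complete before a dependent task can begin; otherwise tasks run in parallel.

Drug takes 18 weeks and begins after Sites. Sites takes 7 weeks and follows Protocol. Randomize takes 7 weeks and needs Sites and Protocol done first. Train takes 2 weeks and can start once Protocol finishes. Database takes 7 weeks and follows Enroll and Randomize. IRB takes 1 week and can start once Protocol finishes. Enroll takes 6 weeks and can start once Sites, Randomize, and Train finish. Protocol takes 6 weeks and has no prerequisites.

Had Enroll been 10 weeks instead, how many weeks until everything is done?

Baseline: Protocol→Sites→Randomize→Enroll→Database = 6+7+7+6+7 = 33 → 33 weeks.
Enroll lies on that path, so at 10 weeks the path becomes 37 weeks.
The critical path is still Protocol→Sites→Randomize→Enroll→Database; finish is now 37 weeks.

37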